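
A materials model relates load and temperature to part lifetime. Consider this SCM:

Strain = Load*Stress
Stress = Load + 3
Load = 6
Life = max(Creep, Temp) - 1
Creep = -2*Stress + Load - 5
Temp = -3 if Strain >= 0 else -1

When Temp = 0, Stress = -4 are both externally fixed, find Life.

8

The joint intervention fixes Temp = 0, Stress = -4, removing each variable's own equation.
Creep = -2*Stress + Load - 5  [with Stress=-4, Load=6]  = 9
Life = max(Creep, Temp) - 1  [with Creep=9, Temp=0]  = 8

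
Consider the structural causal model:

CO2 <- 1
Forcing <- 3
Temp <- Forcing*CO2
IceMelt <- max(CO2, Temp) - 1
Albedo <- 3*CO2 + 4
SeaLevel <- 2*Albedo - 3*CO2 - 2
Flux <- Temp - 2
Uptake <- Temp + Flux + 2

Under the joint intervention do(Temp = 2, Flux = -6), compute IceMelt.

1

The joint intervention fixes Temp = 2, Flux = -6, removing each variable's own equation.
IceMelt = max(CO2, Temp) - 1  [with CO2=1, Temp=2]  = 1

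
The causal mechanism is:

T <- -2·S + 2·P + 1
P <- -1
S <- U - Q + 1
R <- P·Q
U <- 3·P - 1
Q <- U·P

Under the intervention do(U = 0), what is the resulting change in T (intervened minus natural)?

-16

Under do(U=0), the mechanism U <- 3·P - 1 is discarded; U is fixed at 0.
Q = U·P  [with U=0, P=-1]  = 0
S = U - Q + 1  [with U=0, Q=0]  = 1
T = -2·S + 2·P + 1  [with S=1, P=-1]  = -3
Without intervention: U = 3·P - 1  [with P=-1]  = -4; Q = U·P  [with U=-4, P=-1]  = 4; S = U - Q + 1  [with U=-4, Q=4]  = -7; T = -2·S + 2·P + 1  [with S=-7, P=-1]  = 13.
Change = -3 − 13 = -16.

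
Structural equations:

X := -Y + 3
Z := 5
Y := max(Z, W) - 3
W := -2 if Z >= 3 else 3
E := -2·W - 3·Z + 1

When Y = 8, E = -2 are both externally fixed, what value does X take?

-5

The joint intervention fixes Y = 8, E = -2, removing each variable's own equation.
X = -Y + 3  [with Y=8]  = -5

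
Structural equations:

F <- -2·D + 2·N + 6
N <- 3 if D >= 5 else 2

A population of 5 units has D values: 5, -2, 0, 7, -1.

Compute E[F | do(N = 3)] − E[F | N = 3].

The intervention sets N=3 in all 5 units regardless of D. Recomputing F per unit gives 2, 16, 12, -2, 14; average 8.4.
Conditioning on N=3 selects the 2 unit(s) with D ∈ {5, 7}. Their F values: 2, -2. Mean = 0.
Difference = 8.4 − 0 = 8.4.

8.4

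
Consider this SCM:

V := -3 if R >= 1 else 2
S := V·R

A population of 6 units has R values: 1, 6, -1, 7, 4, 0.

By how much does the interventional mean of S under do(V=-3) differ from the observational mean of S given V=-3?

Every unit gets V=-3 under the intervention. S values become -3, -18, 3, -21, -12, 0; E[S|do(V=-3)] = -8.5.
E[S|V=-3] averages over only the 4 units with V=-3 (R = 1, 6, 7, 4): S = -3, -18, -21, -12, mean -13.5.
Difference = -8.5 − (-13.5) = 5.

5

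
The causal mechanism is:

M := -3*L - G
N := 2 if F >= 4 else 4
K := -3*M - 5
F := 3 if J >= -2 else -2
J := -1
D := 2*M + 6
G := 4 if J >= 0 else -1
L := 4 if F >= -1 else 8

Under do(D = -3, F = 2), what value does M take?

-11

The joint intervention fixes D = -3, F = 2, removing each variable's own equation.
G = 4 if J >= 0 else -1  [with J=-1]  = -1
L = 4 if F >= -1 else 8  [with F=2]  = 4
M = -3*L - G  [with L=4, G=-1]  = -11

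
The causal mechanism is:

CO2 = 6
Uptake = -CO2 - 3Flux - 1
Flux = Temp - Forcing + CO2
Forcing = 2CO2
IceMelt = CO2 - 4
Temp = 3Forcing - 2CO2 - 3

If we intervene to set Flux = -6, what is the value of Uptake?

The intervention breaks the incoming arrows to Flux: Flux = Temp - Forcing + CO2 no longer applies, and Flux = -6.
Uptake = -CO2 - 3Flux - 1  [with CO2=6, Flux=-6]  = 11

11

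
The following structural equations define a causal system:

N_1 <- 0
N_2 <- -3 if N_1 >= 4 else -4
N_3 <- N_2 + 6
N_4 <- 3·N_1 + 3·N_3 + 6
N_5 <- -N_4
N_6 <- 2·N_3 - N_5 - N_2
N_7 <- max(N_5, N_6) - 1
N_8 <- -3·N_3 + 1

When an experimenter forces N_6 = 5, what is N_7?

Intervening sets N_6 = 5 and removes its equation (N_6 <- 2·N_3 - N_5 - N_2).
N_2 = -3 if N_1 >= 4 else -4  [with N_1=0]  = -4
N_3 = N_2 + 6  [with N_2=-4]  = 2
N_4 = 3·N_1 + 3·N_3 + 6  [with N_1=0, N_3=2]  = 12
N_5 = -N_4  [with N_4=12]  = -12
N_7 = max(N_5, N_6) - 1  [with N_5=-12, N_6=5]  = 4

4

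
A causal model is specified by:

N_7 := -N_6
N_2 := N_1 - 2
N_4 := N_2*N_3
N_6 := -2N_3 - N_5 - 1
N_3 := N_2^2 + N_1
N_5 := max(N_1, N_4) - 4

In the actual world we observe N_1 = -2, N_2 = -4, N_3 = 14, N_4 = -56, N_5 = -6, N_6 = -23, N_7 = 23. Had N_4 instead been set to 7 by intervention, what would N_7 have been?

The intervention breaks the incoming arrows to N_4: N_4 := N_2*N_3 no longer applies, and N_4 = 7.
N_2 = N_1 - 2  [with N_1=-2]  = -4
N_3 = N_2^2 + N_1  [with N_2=-4, N_1=-2]  = 14
N_5 = max(N_1, N_4) - 4  [with N_1=-2, N_4=7]  = 3
N_6 = -2N_3 - N_5 - 1  [with N_3=14, N_5=3]  = -32
N_7 = -N_6  [with N_6=-32]  = 32

32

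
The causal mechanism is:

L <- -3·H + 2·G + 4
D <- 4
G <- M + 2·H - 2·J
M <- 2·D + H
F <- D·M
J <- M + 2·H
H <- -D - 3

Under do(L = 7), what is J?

The intervention breaks the incoming arrows to L: L <- -3·H + 2·G + 4 no longer applies, and L = 7.
J is not downstream of the intervention, so its value is determined by the original equations.
H = -D - 3  [with D=4]  = -7
M = 2·D + H  [with D=4, H=-7]  = 1
J = M + 2·H  [with M=1, H=-7]  = -13

-13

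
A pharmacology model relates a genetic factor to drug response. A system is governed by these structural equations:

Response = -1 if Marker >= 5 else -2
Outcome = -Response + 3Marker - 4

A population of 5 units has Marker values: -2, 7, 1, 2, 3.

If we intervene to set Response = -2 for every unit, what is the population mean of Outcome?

do(Response=-2) breaks Response's dependence on Marker. With Response=-2 fixed, Outcome across the units is -8, 19, 1, 4, 7, mean 4.6.

4.6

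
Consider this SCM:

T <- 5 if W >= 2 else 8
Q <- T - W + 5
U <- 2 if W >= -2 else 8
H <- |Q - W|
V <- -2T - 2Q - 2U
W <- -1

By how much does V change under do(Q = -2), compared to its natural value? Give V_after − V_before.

32

The intervention breaks the incoming arrows to Q: Q <- T - W + 5 no longer applies, and Q = -2.
T = 5 if W >= 2 else 8  [with W=-1]  = 8
U = 2 if W >= -2 else 8  [with W=-1]  = 2
V = -2T - 2Q - 2U  [with T=8, Q=-2, U=2]  = -16
Without intervention: T = 5 if W >= 2 else 8  [with W=-1]  = 8; Q = T - W + 5  [with T=8, W=-1]  = 14; U = 2 if W >= -2 else 8  [with W=-1]  = 2; V = -2T - 2Q - 2U  [with T=8, Q=14, U=2]  = -48.
Change = -16 − (-48) = 32.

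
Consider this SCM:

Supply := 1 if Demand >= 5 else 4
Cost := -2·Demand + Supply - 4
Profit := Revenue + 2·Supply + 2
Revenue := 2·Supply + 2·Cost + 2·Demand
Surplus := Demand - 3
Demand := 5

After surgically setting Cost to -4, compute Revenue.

4

The intervention breaks the incoming arrows to Cost: Cost := -2·Demand + Supply - 4 no longer applies, and Cost = -4.
Supply = 1 if Demand >= 5 else 4  [with Demand=5]  = 1
Revenue = 2·Supply + 2·Cost + 2·Demand  [with Supply=1, Cost=-4, Demand=5]  = 4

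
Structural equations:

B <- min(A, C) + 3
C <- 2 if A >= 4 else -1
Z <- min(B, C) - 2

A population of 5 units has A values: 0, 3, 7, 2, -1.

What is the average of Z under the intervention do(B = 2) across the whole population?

do(B=2) breaks B's dependence on A. With B=2 fixed, Z across the units is -3, -3, 0, -3, -3, mean -2.4.

-2.4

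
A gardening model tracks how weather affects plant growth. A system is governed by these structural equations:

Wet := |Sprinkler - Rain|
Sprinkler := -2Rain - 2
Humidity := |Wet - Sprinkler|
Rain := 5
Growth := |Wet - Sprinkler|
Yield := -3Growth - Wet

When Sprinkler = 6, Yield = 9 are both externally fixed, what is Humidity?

5

Setting Sprinkler = 6, Yield = 9 by intervention discards those variables' equations.
Wet = |Sprinkler - Rain|  [with Sprinkler=6, Rain=5]  = 1
Humidity = |Wet - Sprinkler|  [with Wet=1, Sprinkler=6]  = 5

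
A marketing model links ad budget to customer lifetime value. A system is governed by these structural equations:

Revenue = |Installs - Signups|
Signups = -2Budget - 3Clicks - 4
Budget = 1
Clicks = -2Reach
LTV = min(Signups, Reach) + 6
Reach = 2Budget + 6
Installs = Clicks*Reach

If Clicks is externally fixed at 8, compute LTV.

The intervention breaks the incoming arrows to Clicks: Clicks = -2Reach no longer applies, and Clicks = 8.
Reach = 2Budget + 6  [with Budget=1]  = 8
Signups = -2Budget - 3Clicks - 4  [with Budget=1, Clicks=8]  = -30
LTV = min(Signups, Reach) + 6  [with Signups=-30, Reach=8]  = -24

-24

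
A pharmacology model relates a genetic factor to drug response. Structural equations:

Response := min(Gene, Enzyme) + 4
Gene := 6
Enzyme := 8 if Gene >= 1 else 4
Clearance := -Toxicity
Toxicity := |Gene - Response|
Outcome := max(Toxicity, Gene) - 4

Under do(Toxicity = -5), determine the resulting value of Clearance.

5

Intervening sets Toxicity = -5 and removes its equation (Toxicity := |Gene - Response|).
Clearance = -Toxicity  [with Toxicity=-5]  = 5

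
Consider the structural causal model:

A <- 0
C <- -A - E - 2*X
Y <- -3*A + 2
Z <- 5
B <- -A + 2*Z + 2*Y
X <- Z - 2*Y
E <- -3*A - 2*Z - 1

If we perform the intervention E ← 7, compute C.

The intervention breaks the incoming arrows to E: E <- -3*A - 2*Z - 1 no longer applies, and E = 7.
Y = -3*A + 2  [with A=0]  = 2
X = Z - 2*Y  [with Z=5, Y=2]  = 1
C = -A - E - 2*X  [with A=0, E=7, X=1]  = -9

-9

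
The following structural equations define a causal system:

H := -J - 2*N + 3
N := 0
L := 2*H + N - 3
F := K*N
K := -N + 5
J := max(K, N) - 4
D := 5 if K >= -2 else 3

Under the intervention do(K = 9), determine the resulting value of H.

-2

Under do(K=9), the mechanism K := -N + 5 is discarded; K is fixed at 9.
J = max(K, N) - 4  [with K=9, N=0]  = 5
H = -J - 2*N + 3  [with J=5, N=0]  = -2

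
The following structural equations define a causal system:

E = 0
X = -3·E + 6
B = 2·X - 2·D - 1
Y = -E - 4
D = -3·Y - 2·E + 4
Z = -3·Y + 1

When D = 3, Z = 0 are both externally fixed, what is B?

5

Setting D = 3, Z = 0 by intervention discards those variables' equations.
X = -3·E + 6  [with E=0]  = 6
B = 2·X - 2·D - 1  [with X=6, D=3]  = 5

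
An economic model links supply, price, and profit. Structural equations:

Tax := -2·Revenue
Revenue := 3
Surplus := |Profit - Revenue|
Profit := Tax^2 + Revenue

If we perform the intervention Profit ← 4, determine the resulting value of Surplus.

The intervention breaks the incoming arrows to Profit: Profit := Tax^2 + Revenue no longer applies, and Profit = 4.
Surplus = |Profit - Revenue|  [with Profit=4, Revenue=3]  = 1

1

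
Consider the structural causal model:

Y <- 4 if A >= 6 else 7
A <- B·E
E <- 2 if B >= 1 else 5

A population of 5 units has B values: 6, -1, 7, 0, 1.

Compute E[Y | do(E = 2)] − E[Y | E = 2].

0.8

Every unit gets E=2 under the intervention. Y values become 4, 7, 4, 7, 7; E[Y|do(E=2)] = 5.8.
Conditioning on E=2 selects the 3 unit(s) with B ∈ {6, 7, 1}. Their Y values: 4, 4, 7. Mean = 5.
Difference = 5.8 − 5 = 0.8.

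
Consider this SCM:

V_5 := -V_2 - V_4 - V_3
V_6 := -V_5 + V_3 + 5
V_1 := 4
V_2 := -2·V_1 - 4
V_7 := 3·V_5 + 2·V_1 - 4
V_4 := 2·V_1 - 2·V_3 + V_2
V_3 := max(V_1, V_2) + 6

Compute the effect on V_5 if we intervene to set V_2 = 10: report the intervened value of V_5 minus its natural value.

do(V_2=10) replaces the equation V_2 := -2·V_1 - 4 with the constant V_2 = 10.
V_3 = max(V_1, V_2) + 6  [with V_1=4, V_2=10]  = 16
V_4 = 2·V_1 - 2·V_3 + V_2  [with V_1=4, V_3=16, V_2=10]  = -14
V_5 = -V_2 - V_4 - V_3  [with V_2=10, V_4=-14, V_3=16]  = -12
Without intervention: V_2 = -2·V_1 - 4  [with V_1=4]  = -12; V_3 = max(V_1, V_2) + 6  [with V_1=4, V_2=-12]  = 10; V_4 = 2·V_1 - 2·V_3 + V_2  [with V_1=4, V_3=10, V_2=-12]  = -24; V_5 = -V_2 - V_4 - V_3  [with V_2=-12, V_4=-24, V_3=10]  = 26.
Change = -12 − 26 = -38.

-38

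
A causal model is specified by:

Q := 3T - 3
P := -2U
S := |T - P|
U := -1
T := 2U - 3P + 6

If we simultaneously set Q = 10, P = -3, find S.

The joint intervention fixes Q = 10, P = -3, removing each variable's own equation.
T = 2U - 3P + 6  [with U=-1, P=-3]  = 13
S = |T - P|  [with T=13, P=-3]  = 16

16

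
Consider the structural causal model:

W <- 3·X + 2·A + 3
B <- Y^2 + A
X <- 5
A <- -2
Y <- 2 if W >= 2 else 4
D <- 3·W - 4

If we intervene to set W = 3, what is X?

Under do(W=3), the mechanism W <- 3·X + 2·A + 3 is discarded; W is fixed at 3.
X is not downstream of the intervention, so its value is determined by the original equations.

5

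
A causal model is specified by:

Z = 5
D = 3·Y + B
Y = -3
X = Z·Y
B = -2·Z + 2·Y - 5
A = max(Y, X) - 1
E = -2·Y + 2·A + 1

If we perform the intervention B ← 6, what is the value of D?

The intervention breaks the incoming arrows to B: B = -2·Z + 2·Y - 5 no longer applies, and B = 6.
D = 3·Y + B  [with Y=-3, B=6]  = -3

-3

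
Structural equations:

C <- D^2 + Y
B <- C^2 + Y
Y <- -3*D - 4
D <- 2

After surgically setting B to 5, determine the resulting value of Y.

The intervention breaks the incoming arrows to B: B <- C^2 + Y no longer applies, and B = 5.
Since Y is not a descendant of the intervened variable, it is unaffected.
Y = -3*D - 4  [with D=2]  = -10

-10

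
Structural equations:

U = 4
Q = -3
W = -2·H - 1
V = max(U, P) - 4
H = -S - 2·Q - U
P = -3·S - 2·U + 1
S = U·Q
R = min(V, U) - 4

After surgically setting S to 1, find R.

The intervention breaks the incoming arrows to S: S = U·Q no longer applies, and S = 1.
P = -3·S - 2·U + 1  [with S=1, U=4]  = -10
V = max(U, P) - 4  [with U=4, P=-10]  = 0
R = min(V, U) - 4  [with V=0, U=4]  = -4

-4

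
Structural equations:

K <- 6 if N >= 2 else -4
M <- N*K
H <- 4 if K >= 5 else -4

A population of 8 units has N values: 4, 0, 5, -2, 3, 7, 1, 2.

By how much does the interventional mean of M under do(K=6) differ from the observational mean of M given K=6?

Every unit gets K=6 under the intervention. M values become 24, 0, 30, -12, 18, 42, 6, 12; E[M|do(K=6)] = 15.
Conditioning on K=6 selects the 5 unit(s) with N ∈ {4, 5, 3, 7, 2}. Their M values: 24, 30, 18, 42, 12. Mean = 25.2.
Difference = 15 − 25.2 = -10.2.

-10.2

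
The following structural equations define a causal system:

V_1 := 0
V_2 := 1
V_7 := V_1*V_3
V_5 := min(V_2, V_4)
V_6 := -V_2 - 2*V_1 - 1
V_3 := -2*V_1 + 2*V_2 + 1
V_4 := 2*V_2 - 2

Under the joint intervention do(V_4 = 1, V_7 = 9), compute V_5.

Setting V_4 = 1, V_7 = 9 by intervention discards those variables' equations.
V_5 = min(V_2, V_4)  [with V_2=1, V_4=1]  = 1

1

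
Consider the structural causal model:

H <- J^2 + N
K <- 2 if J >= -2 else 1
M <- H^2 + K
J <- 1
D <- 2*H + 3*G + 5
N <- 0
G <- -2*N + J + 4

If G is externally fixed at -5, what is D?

do(G=-5) replaces the equation G <- -2*N + J + 4 with the constant G = -5.
H = J^2 + N  [with J=1, N=0]  = 1
D = 2*H + 3*G + 5  [with H=1, G=-5]  = -8

-8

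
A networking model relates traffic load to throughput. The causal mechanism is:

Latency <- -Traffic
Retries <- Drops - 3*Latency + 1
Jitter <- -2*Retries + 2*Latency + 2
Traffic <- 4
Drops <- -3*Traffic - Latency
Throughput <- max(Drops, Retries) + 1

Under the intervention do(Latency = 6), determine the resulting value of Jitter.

do(Latency=6) replaces the equation Latency <- -Traffic with the constant Latency = 6.
Drops = -3*Traffic - Latency  [with Traffic=4, Latency=6]  = -18
Retries = Drops - 3*Latency + 1  [with Drops=-18, Latency=6]  = -35
Jitter = -2*Retries + 2*Latency + 2  [with Retries=-35, Latency=6]  = 84

84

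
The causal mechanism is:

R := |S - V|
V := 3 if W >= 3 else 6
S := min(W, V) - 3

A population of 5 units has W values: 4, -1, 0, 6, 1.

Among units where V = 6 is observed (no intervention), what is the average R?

9

Conditioning on V=6 selects the 3 unit(s) with W ∈ {-1, 0, 1}. Their R values: 10, 9, 8. Mean = 9.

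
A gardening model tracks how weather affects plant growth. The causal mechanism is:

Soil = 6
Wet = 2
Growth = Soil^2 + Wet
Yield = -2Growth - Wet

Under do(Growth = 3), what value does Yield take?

The intervention breaks the incoming arrows to Growth: Growth = Soil^2 + Wet no longer applies, and Growth = 3.
Yield = -2Growth - Wet  [with Growth=3, Wet=2]  = -8

-8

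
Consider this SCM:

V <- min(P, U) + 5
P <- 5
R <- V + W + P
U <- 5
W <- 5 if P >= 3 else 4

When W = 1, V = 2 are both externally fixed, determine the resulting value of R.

8

The joint intervention fixes W = 1, V = 2, removing each variable's own equation.
R = V + W + P  [with V=2, W=1, P=5]  = 8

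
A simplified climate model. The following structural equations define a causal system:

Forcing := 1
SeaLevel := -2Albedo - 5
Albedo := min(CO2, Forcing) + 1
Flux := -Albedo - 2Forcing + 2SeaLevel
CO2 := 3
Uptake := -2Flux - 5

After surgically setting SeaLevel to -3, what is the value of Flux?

Intervening sets SeaLevel = -3 and removes its equation (SeaLevel := -2Albedo - 5).
Albedo = min(CO2, Forcing) + 1  [with CO2=3, Forcing=1]  = 2
Flux = -Albedo - 2Forcing + 2SeaLevel  [with Albedo=2, Forcing=1, SeaLevel=-3]  = -10

-10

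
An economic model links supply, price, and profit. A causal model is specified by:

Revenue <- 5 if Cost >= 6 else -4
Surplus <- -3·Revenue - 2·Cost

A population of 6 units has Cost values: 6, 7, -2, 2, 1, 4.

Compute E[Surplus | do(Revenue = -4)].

The intervention sets Revenue=-4 in all 6 units regardless of Cost. Recomputing Surplus per unit gives 0, -2, 16, 8, 10, 4; average 6.

6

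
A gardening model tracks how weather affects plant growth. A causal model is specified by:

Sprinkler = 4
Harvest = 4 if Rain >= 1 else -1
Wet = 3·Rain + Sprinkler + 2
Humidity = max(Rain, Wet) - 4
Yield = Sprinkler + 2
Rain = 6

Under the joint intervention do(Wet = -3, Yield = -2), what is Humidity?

The joint intervention fixes Wet = -3, Yield = -2, removing each variable's own equation.
Humidity = max(Rain, Wet) - 4  [with Rain=6, Wet=-3]  = 2

2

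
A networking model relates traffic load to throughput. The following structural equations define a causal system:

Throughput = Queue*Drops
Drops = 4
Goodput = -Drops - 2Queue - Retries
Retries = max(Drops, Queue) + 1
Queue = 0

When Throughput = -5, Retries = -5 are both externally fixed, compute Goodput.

The joint intervention fixes Throughput = -5, Retries = -5, removing each variable's own equation.
Goodput = -Drops - 2Queue - Retries  [with Drops=4, Queue=0, Retries=-5]  = 1

1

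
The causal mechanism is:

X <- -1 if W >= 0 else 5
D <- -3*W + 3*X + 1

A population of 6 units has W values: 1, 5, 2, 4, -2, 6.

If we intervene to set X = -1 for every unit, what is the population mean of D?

-10

do(X=-1) breaks X's dependence on W. With X=-1 fixed, D across the units is -5, -17, -8, -14, 4, -20, mean -10.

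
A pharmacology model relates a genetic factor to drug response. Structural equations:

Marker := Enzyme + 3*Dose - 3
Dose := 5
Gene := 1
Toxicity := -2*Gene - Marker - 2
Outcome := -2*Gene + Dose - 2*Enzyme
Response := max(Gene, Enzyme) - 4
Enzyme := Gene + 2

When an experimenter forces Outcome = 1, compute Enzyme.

3

Intervening sets Outcome = 1 and removes its equation (Outcome := -2*Gene + Dose - 2*Enzyme).
Enzyme is not downstream of the intervention, so its value is determined by the original equations.
Enzyme = Gene + 2  [with Gene=1]  = 3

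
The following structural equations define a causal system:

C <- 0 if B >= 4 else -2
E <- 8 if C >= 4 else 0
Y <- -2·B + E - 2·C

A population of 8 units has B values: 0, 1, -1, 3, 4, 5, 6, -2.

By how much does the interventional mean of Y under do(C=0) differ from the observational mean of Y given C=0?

6

do(C=0) breaks C's dependence on B. With C=0 fixed, Y across the units is 0, -2, 2, -6, -8, -10, -12, 4, mean -4.
Observing C=0 restricts to units where C's equation naturally yields 0: B ∈ {4, 5, 6}. In that subpopulation Y = -8, -10, -12, mean -10.
Difference = -4 − (-10) = 6.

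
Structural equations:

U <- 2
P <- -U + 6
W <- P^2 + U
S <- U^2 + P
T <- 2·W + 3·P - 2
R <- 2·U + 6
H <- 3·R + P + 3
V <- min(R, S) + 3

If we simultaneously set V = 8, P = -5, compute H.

28

The joint intervention fixes V = 8, P = -5, removing each variable's own equation.
R = 2·U + 6  [with U=2]  = 10
H = 3·R + P + 3  [with R=10, P=-5]  = 28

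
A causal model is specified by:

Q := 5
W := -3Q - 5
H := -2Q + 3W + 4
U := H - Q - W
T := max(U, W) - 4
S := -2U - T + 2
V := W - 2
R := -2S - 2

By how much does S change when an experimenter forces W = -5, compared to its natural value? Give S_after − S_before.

Under do(W=-5), the mechanism W := -3Q - 5 is discarded; W is fixed at -5.
H = -2Q + 3W + 4  [with Q=5, W=-5]  = -21
U = H - Q - W  [with H=-21, Q=5, W=-5]  = -21
T = max(U, W) - 4  [with U=-21, W=-5]  = -9
S = -2U - T + 2  [with U=-21, T=-9]  = 53
Without intervention: W = -3Q - 5  [with Q=5]  = -20; H = -2Q + 3W + 4  [with Q=5, W=-20]  = -66; U = H - Q - W  [with H=-66, Q=5, W=-20]  = -51; T = max(U, W) - 4  [with U=-51, W=-20]  = -24; S = -2U - T + 2  [with U=-51, T=-24]  = 128.
Change = 53 − 128 = -75.

-75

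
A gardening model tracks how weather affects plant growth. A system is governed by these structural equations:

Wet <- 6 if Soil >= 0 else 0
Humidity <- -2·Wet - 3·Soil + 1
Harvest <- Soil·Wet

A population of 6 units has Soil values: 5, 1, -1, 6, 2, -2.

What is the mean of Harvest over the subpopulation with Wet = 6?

21

Conditioning on Wet=6 selects the 4 unit(s) with Soil ∈ {5, 1, 6, 2}. Their Harvest values: 30, 6, 36, 12. Mean = 21.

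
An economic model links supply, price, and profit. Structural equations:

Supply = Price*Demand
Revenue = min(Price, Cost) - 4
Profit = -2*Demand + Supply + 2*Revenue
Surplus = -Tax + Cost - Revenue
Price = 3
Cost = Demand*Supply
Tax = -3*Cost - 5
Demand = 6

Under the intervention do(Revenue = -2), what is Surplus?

439

do(Revenue=-2) replaces the equation Revenue = min(Price, Cost) - 4 with the constant Revenue = -2.
Supply = Price*Demand  [with Price=3, Demand=6]  = 18
Cost = Demand*Supply  [with Demand=6, Supply=18]  = 108
Tax = -3*Cost - 5  [with Cost=108]  = -329
Surplus = -Tax + Cost - Revenue  [with Tax=-329, Cost=108, Revenue=-2]  = 439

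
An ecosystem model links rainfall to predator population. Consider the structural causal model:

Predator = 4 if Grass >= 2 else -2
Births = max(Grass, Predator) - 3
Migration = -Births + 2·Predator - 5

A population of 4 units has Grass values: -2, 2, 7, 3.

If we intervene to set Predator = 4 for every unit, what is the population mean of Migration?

The intervention sets Predator=4 in all 4 units regardless of Grass. Recomputing Migration per unit gives 2, 2, -1, 2; average 1.25.

1.25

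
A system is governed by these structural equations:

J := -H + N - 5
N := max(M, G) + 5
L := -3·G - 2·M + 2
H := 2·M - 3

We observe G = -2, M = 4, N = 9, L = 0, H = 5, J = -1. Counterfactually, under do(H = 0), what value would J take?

The intervention breaks the incoming arrows to H: H := 2·M - 3 no longer applies, and H = 0.
N = max(M, G) + 5  [with M=4, G=-2]  = 9
J = -H + N - 5  [with H=0, N=9]  = 4

4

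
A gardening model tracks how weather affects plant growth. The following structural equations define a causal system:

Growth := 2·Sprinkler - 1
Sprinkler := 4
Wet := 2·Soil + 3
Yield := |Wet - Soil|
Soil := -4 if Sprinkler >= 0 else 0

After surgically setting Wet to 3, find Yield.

do(Wet=3) replaces the equation Wet := 2·Soil + 3 with the constant Wet = 3.
Soil = -4 if Sprinkler >= 0 else 0  [with Sprinkler=4]  = -4
Yield = |Wet - Soil|  [with Wet=3, Soil=-4]  = 7

7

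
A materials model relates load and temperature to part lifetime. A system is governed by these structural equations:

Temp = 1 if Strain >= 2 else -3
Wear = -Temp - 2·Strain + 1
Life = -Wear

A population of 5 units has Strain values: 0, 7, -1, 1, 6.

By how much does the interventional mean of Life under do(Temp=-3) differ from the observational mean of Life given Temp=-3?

5.2

do(Temp=-3) breaks Temp's dependence on Strain. With Temp=-3 fixed, Life across the units is -4, 10, -6, -2, 8, mean 1.2.
Observing Temp=-3 restricts to units where Temp's equation naturally yields -3: Strain ∈ {0, -1, 1}. In that subpopulation Life = -4, -6, -2, mean -4.
Difference = 1.2 − (-4) = 5.2.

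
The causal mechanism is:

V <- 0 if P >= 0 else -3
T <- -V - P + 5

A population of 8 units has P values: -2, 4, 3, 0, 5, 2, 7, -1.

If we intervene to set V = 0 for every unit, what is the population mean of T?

2.75

Under do(V=0), V's equation is replaced by V=0 for every unit. Per-unit T: 7, 1, 2, 5, 0, 3, -2, 6. Mean = 2.75.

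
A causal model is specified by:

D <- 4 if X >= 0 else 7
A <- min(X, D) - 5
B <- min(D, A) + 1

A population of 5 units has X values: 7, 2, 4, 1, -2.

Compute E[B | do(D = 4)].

The intervention sets D=4 in all 5 units regardless of X. Recomputing B per unit gives 0, -2, 0, -3, -6; average -2.2.

-2.2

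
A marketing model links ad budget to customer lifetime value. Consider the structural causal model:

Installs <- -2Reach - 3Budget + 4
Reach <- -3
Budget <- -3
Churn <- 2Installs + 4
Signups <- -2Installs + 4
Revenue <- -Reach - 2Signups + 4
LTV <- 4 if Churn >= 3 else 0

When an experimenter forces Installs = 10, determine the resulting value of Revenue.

The intervention breaks the incoming arrows to Installs: Installs <- -2Reach - 3Budget + 4 no longer applies, and Installs = 10.
Signups = -2Installs + 4  [with Installs=10]  = -16
Revenue = -Reach - 2Signups + 4  [with Reach=-3, Signups=-16]  = 39

39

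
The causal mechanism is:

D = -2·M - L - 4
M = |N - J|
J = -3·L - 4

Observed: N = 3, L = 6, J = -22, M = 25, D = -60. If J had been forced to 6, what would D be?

do(J=6) replaces the equation J = -3·L - 4 with the constant J = 6.
M = |N - J|  [with N=3, J=6]  = 3
D = -2·M - L - 4  [with M=3, L=6]  = -16

-16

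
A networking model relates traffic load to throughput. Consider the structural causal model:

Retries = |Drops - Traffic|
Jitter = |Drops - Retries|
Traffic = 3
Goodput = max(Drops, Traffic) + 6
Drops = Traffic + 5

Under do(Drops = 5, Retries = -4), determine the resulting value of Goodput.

Under do(Drops = 5, Retries = -4), each intervened variable's structural equation is replaced by its fixed value.
Goodput = max(Drops, Traffic) + 6  [with Drops=5, Traffic=3]  = 11

11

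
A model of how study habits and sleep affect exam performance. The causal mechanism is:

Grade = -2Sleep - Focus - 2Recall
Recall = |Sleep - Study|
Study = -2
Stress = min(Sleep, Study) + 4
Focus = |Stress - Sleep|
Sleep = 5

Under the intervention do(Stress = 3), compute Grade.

The intervention breaks the incoming arrows to Stress: Stress = min(Sleep, Study) + 4 no longer applies, and Stress = 3.
Focus = |Stress - Sleep|  [with Stress=3, Sleep=5]  = 2
Recall = |Sleep - Study|  [with Sleep=5, Study=-2]  = 7
Grade = -2Sleep - Focus - 2Recall  [with Sleep=5, Focus=2, Recall=7]  = -26

-26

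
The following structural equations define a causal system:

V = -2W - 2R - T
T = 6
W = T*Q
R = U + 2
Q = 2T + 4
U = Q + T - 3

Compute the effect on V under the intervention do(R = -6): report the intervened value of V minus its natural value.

The intervention breaks the incoming arrows to R: R = U + 2 no longer applies, and R = -6.
Q = 2T + 4  [with T=6]  = 16
W = T*Q  [with T=6, Q=16]  = 96
V = -2W - 2R - T  [with W=96, R=-6, T=6]  = -186
Without intervention: Q = 2T + 4  [with T=6]  = 16; W = T*Q  [with T=6, Q=16]  = 96; U = Q + T - 3  [with Q=16, T=6]  = 19; R = U + 2  [with U=19]  = 21; V = -2W - 2R - T  [with W=96, R=21, T=6]  = -240.
Change = -186 − (-240) = 54.

54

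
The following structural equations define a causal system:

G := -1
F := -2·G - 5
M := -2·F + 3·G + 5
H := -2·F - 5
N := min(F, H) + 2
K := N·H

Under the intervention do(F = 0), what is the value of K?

Under do(F=0), the mechanism F := -2·G - 5 is discarded; F is fixed at 0.
H = -2·F - 5  [with F=0]  = -5
N = min(F, H) + 2  [with F=0, H=-5]  = -3
K = N·H  [with N=-3, H=-5]  = 15

15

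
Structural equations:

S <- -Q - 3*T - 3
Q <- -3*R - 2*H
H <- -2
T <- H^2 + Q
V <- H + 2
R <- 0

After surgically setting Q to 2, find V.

The intervention breaks the incoming arrows to Q: Q <- -3*R - 2*H no longer applies, and Q = 2.
No directed path runs from Q to V, so V keeps its natural value.
V = H + 2  [with H=-2]  = 0

0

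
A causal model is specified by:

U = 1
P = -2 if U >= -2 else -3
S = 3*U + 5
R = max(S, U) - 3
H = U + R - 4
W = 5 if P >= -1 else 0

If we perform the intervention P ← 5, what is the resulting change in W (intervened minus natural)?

5

Under do(P=5), the mechanism P = -2 if U >= -2 else -3 is discarded; P is fixed at 5.
W = 5 if P >= -1 else 0  [with P=5]  = 5
Without intervention: P = -2 if U >= -2 else -3  [with U=1]  = -2; W = 5 if P >= -1 else 0  [with P=-2]  = 0.
Change = 5 − 0 = 5.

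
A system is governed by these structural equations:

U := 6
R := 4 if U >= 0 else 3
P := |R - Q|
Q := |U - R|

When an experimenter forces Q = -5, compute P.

9

The intervention breaks the incoming arrows to Q: Q := |U - R| no longer applies, and Q = -5.
R = 4 if U >= 0 else 3  [with U=6]  = 4
P = |R - Q|  [with R=4, Q=-5]  = 9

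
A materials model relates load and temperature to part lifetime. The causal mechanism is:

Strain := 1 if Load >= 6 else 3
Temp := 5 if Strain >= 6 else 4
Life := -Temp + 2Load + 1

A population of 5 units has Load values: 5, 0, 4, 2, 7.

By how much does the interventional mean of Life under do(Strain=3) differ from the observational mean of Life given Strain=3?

1.7

Under do(Strain=3), Strain's equation is replaced by Strain=3 for every unit. Per-unit Life: 7, -3, 5, 1, 11. Mean = 4.2.
E[Life|Strain=3] averages over only the 4 units with Strain=3 (Load = 5, 0, 4, 2): Life = 7, -3, 5, 1, mean 2.5.
Difference = 4.2 − 2.5 = 1.7.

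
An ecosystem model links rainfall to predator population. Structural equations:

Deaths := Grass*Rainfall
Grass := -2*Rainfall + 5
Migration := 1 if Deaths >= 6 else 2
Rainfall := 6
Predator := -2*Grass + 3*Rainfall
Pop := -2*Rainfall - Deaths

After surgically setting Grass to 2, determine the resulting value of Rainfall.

Under do(Grass=2), the mechanism Grass := -2*Rainfall + 5 is discarded; Grass is fixed at 2.
Rainfall is not downstream of the intervention, so its value is determined by the original equations.

6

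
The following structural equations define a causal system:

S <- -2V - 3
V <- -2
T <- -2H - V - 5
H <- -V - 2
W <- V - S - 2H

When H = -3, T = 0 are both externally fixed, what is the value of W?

3

Setting H = -3, T = 0 by intervention discards those variables' equations.
S = -2V - 3  [with V=-2]  = 1
W = V - S - 2H  [with V=-2, S=1, H=-3]  = 3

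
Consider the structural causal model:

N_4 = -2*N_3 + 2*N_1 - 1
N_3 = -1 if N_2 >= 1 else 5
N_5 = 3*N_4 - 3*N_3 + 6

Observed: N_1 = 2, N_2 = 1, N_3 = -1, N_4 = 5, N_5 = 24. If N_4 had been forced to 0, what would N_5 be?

Intervening sets N_4 = 0 and removes its equation (N_4 = -2*N_3 + 2*N_1 - 1).
N_3 = -1 if N_2 >= 1 else 5  [with N_2=1]  = -1
N_5 = 3*N_4 - 3*N_3 + 6  [with N_4=0, N_3=-1]  = 9

9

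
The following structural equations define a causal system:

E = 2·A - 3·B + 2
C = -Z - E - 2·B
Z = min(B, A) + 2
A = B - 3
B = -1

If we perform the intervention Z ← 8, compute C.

do(Z=8) replaces the equation Z = min(B, A) + 2 with the constant Z = 8.
A = B - 3  [with B=-1]  = -4
E = 2·A - 3·B + 2  [with A=-4, B=-1]  = -3
C = -Z - E - 2·B  [with Z=8, E=-3, B=-1]  = -3

-3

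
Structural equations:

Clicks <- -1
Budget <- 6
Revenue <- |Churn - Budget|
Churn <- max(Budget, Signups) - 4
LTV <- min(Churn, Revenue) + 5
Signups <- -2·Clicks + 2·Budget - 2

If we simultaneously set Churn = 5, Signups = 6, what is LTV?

The joint intervention fixes Churn = 5, Signups = 6, removing each variable's own equation.
Revenue = |Churn - Budget|  [with Churn=5, Budget=6]  = 1
LTV = min(Churn, Revenue) + 5  [with Churn=5, Revenue=1]  = 6

6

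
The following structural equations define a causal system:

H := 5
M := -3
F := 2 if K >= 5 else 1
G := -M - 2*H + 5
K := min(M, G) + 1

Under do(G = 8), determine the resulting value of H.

Under do(G=8), the mechanism G := -M - 2*H + 5 is discarded; G is fixed at 8.
H is not downstream of the intervention, so its value is determined by the original equations.

5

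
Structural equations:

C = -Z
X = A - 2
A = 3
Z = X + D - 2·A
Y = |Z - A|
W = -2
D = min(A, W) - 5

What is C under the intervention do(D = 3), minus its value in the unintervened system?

-10

Under do(D=3), the mechanism D = min(A, W) - 5 is discarded; D is fixed at 3.
X = A - 2  [with A=3]  = 1
Z = X + D - 2·A  [with X=1, D=3, A=3]  = -2
C = -Z  [with Z=-2]  = 2
Without intervention: X = A - 2  [with A=3]  = 1; D = min(A, W) - 5  [with A=3, W=-2]  = -7; Z = X + D - 2·A  [with X=1, D=-7, A=3]  = -12; C = -Z  [with Z=-12]  = 12.
Change = 2 − 12 = -10.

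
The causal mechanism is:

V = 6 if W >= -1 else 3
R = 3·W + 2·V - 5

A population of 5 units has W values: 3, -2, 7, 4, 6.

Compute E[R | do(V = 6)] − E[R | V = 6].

-4.2

Every unit gets V=6 under the intervention. R values become 16, 1, 28, 19, 25; E[R|do(V=6)] = 17.8.
Conditioning on V=6 selects the 4 unit(s) with W ∈ {3, 7, 4, 6}. Their R values: 16, 28, 19, 25. Mean = 22.
Difference = 17.8 − 22 = -4.2.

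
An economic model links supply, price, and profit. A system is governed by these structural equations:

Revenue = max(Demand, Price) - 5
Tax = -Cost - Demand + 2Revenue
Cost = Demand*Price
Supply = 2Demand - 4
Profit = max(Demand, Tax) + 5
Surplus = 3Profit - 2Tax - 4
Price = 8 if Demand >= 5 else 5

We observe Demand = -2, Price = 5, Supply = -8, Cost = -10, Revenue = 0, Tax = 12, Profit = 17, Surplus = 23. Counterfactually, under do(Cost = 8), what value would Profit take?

The intervention breaks the incoming arrows to Cost: Cost = Demand*Price no longer applies, and Cost = 8.
Price = 8 if Demand >= 5 else 5  [with Demand=-2]  = 5
Revenue = max(Demand, Price) - 5  [with Demand=-2, Price=5]  = 0
Tax = -Cost - Demand + 2Revenue  [with Cost=8, Demand=-2, Revenue=0]  = -6
Profit = max(Demand, Tax) + 5  [with Demand=-2, Tax=-6]  = 3

3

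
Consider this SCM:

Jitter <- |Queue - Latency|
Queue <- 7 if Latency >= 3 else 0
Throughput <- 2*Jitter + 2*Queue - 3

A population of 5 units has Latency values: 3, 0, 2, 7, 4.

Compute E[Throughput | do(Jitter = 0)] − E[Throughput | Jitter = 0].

Every unit gets Jitter=0 under the intervention. Throughput values become 11, -3, -3, 11, 11; E[Throughput|do(Jitter=0)] = 5.4.
E[Throughput|Jitter=0] averages over only the 2 units with Jitter=0 (Latency = 0, 7): Throughput = -3, 11, mean 4.
Difference = 5.4 − 4 = 1.4.

1.4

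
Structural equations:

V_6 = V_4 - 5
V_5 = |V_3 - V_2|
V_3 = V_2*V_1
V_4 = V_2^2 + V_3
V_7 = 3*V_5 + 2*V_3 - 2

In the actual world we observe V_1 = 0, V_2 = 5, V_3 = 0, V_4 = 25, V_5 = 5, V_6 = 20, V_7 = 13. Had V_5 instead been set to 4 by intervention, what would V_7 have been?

Under do(V_5=4), the mechanism V_5 = |V_3 - V_2| is discarded; V_5 is fixed at 4.
V_3 = V_2*V_1  [with V_2=5, V_1=0]  = 0
V_7 = 3*V_5 + 2*V_3 - 2  [with V_5=4, V_3=0]  = 10

10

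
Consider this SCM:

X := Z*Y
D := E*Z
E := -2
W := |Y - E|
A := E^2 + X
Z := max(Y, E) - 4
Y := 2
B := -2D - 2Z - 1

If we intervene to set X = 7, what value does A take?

Intervening sets X = 7 and removes its equation (X := Z*Y).
A = E^2 + X  [with E=-2, X=7]  = 11

11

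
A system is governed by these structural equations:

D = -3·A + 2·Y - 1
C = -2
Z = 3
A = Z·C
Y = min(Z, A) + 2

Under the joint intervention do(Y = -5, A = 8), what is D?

-35

The joint intervention fixes Y = -5, A = 8, removing each variable's own equation.
D = -3·A + 2·Y - 1  [with A=8, Y=-5]  = -35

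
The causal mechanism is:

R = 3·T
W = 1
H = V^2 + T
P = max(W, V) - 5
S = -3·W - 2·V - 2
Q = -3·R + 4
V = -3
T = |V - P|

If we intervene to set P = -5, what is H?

11

The intervention breaks the incoming arrows to P: P = max(W, V) - 5 no longer applies, and P = -5.
T = |V - P|  [with V=-3, P=-5]  = 2
H = V^2 + T  [with V=-3, T=2]  = 11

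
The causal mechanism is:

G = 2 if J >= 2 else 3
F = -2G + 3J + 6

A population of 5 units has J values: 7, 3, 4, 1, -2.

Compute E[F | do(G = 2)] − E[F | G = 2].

-6.2

Under do(G=2), G's equation is replaced by G=2 for every unit. Per-unit F: 23, 11, 14, 5, -4. Mean = 9.8.
Observing G=2 restricts to units where G's equation naturally yields 2: J ∈ {7, 3, 4}. In that subpopulation F = 23, 11, 14, mean 16.
Difference = 9.8 − 16 = -6.2.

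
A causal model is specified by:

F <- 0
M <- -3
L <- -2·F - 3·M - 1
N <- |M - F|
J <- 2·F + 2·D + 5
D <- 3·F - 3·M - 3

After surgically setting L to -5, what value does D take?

6

do(L=-5) replaces the equation L <- -2·F - 3·M - 1 with the constant L = -5.
D is not downstream of the intervention, so its value is determined by the original equations.
D = 3·F - 3·M - 3  [with F=0, M=-3]  = 6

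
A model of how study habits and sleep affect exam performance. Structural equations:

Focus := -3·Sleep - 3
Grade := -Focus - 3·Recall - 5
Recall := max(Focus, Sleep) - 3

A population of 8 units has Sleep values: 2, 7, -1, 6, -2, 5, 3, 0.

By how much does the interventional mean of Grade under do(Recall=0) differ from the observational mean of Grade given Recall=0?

Every unit gets Recall=0 under the intervention. Grade values become 4, 19, -5, 16, -8, 13, 7, -2; E[Grade|do(Recall=0)] = 5.5.
Conditioning on Recall=0 selects the 2 unit(s) with Sleep ∈ {-2, 3}. Their Grade values: -8, 7. Mean = -0.5.
Difference = 5.5 − (-0.5) = 6.

6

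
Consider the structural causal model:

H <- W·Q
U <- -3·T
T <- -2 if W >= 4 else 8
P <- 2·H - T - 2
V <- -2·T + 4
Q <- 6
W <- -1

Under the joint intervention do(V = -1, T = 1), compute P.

Setting V = -1, T = 1 by intervention discards those variables' equations.
H = W·Q  [with W=-1, Q=6]  = -6
P = 2·H - T - 2  [with H=-6, T=1]  = -15

-15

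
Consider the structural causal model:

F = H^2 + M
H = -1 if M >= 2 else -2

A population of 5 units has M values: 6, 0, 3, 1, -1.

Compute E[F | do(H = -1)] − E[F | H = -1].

-2.7

Every unit gets H=-1 under the intervention. F values become 7, 1, 4, 2, 0; E[F|do(H=-1)] = 2.8.
Observing H=-1 restricts to units where H's equation naturally yields -1: M ∈ {6, 3}. In that subpopulation F = 7, 4, mean 5.5.
Difference = 2.8 − 5.5 = -2.7.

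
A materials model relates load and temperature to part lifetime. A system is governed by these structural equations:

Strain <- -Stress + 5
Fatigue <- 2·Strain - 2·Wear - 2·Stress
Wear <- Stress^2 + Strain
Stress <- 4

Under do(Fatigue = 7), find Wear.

17

Under do(Fatigue=7), the mechanism Fatigue <- 2·Strain - 2·Wear - 2·Stress is discarded; Fatigue is fixed at 7.
Since Wear is not a descendant of the intervened variable, it is unaffected.
Strain = -Stress + 5  [with Stress=4]  = 1
Wear = Stress^2 + Strain  [with Stress=4, Strain=1]  = 17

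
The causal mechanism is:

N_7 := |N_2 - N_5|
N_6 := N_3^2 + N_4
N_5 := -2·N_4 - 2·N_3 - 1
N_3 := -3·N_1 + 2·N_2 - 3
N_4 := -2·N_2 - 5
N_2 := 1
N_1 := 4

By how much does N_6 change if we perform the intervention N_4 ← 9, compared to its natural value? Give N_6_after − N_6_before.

Under do(N_4=9), the mechanism N_4 := -2·N_2 - 5 is discarded; N_4 is fixed at 9.
N_3 = -3·N_1 + 2·N_2 - 3  [with N_1=4, N_2=1]  = -13
N_6 = N_3^2 + N_4  [with N_3=-13, N_4=9]  = 178
Without intervention: N_3 = -3·N_1 + 2·N_2 - 3  [with N_1=4, N_2=1]  = -13; N_4 = -2·N_2 - 5  [with N_2=1]  = -7; N_6 = N_3^2 + N_4  [with N_3=-13, N_4=-7]  = 162.
Change = 178 − 162 = 16.

16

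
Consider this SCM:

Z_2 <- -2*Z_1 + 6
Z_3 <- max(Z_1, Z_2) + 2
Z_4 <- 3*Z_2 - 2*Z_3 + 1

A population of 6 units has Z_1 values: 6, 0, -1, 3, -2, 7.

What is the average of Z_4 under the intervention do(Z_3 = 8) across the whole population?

-10

Under do(Z_3=8), Z_3's equation is replaced by Z_3=8 for every unit. Per-unit Z_4: -33, 3, 9, -15, 15, -39. Mean = -10.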